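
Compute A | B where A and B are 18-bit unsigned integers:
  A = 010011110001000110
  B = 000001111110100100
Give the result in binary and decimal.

Apply | to each column (1 where either bit is 1):
  010011110001000110
| 000001111110100100
--------------------
  010011111111100110

Answer: 010011111111100110 (81894)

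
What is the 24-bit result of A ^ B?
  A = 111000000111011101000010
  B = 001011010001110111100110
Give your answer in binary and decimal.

Apply ^ to each column (1 where bits differ):
  111000000111011101000010
^ 001011010001110111100110
--------------------------
  110011010110101010100100

Answer: 110011010110101010100100 (13462180)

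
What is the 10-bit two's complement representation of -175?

1. Binary of +175:  0010101111
2. Invert bits:     1101010000
3. Add 1:           1101010001

Answer: 1101010001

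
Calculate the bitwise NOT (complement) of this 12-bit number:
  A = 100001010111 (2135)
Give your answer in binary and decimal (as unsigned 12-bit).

Flip each bit (0->1, 1->0):
  100001010111
  011110101000

Answer: 011110101000 (1960)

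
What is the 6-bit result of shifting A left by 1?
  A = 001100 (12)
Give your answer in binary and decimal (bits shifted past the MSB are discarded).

Shift left by 1: drop the top 1 bit(s), append 1 zero(s) on the right.
  001100  ->  discard [0], keep [01100], append 0
= 011000

Answer: 011000 (24)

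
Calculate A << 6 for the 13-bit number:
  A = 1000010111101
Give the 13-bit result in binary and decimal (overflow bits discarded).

Shift left by 6: drop the top 6 bit(s), append 6 zero(s) on the right.
  1000010111101  ->  discard [100001], keep [0111101], append 000000
= 0111101000000

Answer: 0111101000000 (3904)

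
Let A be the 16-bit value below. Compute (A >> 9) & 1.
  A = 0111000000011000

Bit 9 is the 10th from the right.
  0111000000011000
        ^
That bit is 0.

Answer: 0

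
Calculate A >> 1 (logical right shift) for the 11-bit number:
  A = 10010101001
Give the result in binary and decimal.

Logical shift right by 1: drop the bottom 1 bit(s), prepend 1 zero(s) on the left.
  10010101001  ->  keep [1001010100], discard [1], prepend 0
= 01001010100

Answer: 01001010100 (596)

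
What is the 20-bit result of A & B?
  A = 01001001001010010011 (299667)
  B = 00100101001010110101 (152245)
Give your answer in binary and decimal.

Apply & to each column (1 only where both bits are 1):
  01001001001010010011
& 00100101001010110101
----------------------
  00000001001010010001

Answer: 00000001001010010001 (4753)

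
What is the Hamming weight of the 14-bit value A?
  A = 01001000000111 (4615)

01001000000111
1-bits at positions (from bit 0 = LSB): 0, 1, 2, 9, 12
Count = 5

Answer: 5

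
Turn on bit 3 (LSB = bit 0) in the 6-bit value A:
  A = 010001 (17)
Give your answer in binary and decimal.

Mask = 1 << 3 = 001000
Bit 3 of A is 0, so OR-ing with the mask flips it to 1.
  010001
| 001000
--------
  011001

Answer: 011001 (25)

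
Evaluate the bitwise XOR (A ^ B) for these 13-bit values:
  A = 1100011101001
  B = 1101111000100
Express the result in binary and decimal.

Apply ^ to each column (1 where bits differ):
  1100011101001
^ 1101111000100
---------------
  0001100101101

Answer: 0001100101101 (813)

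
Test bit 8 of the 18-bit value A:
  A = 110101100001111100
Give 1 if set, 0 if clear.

Bit 8 is the 9th from the right.
  110101100001111100
           ^
That bit is 0.

Answer: 0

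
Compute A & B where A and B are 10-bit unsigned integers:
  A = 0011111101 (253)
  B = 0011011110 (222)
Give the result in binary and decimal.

Apply & to each column (1 only where both bits are 1):
  0011111101
& 0011011110
------------
  0011011100

Answer: 0011011100 (220)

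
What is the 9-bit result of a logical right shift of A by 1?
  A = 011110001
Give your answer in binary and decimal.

Logical shift right by 1: drop the bottom 1 bit(s), prepend 1 zero(s) on the left.
  011110001  ->  keep [01111000], discard [1], prepend 0
= 001111000

Answer: 001111000 (120)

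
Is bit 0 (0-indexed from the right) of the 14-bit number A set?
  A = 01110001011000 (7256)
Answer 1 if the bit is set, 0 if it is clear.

Bit 0 is the 1st from the right.
  01110001011000
               ^
That bit is 0.

Answer: 0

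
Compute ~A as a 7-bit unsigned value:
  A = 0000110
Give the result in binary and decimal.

Flip each bit (0->1, 1->0):
  0000110
  1111001

Answer: 1111001 (121)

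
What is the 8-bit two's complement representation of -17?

1. Binary of +17:  00010001
2. Invert bits:     11101110
3. Add 1:           11101111

Answer: 11101111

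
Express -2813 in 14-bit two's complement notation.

1. Binary of +2813:  00101011111101
2. Invert bits:     11010100000010
3. Add 1:           11010100000011

Answer: 11010100000011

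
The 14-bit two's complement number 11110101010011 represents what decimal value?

MSB is 1, so the value is negative. Find the magnitude:
1. Invert bits:  00001010101100
2. Add 1:        00001010101101  = 685
3. Apply sign:   -685

Answer: -685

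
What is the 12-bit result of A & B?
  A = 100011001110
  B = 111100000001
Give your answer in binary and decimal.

Apply & to each column (1 only where both bits are 1):
  100011001110
& 111100000001
--------------
  100000000000

Answer: 100000000000 (2048)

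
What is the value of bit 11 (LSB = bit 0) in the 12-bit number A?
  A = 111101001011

Bit 11 is the 12th from the right.
  111101001011
  ^
That bit is 1.

Answer: 1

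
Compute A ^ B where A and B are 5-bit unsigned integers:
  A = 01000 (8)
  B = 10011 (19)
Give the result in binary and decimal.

Apply ^ to each column (1 where bits differ):
  01000
^ 10011
-------
  11011

Answer: 11011 (27)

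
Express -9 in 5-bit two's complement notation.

1. Binary of +9:  01001
2. Invert bits:     10110
3. Add 1:           10111

Answer: 10111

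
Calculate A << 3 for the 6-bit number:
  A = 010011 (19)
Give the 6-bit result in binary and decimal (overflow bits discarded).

Shift left by 3: drop the top 3 bit(s), append 3 zero(s) on the right.
  010011  ->  discard [010], keep [011], append 000
= 011000

Answer: 011000 (24)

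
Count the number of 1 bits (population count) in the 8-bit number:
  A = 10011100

10011100
1-bits at positions (from bit 0 = LSB): 2, 3, 4, 7
Count = 4

Answer: 4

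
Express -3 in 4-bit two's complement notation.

1. Binary of +3:  0011
2. Invert bits:     1100
3. Add 1:           1101

Answer: 1101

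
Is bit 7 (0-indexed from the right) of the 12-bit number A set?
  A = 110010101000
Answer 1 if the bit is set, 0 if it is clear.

Bit 7 is the 8th from the right.
  110010101000
      ^
That bit is 1.

Answer: 1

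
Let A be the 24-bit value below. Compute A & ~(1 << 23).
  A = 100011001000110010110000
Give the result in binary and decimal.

Mask = ~(1 << 23) = 011111111111111111111111
Bit 23 of A is 1, so AND-ing with the mask clears it to 0.
  100011001000110010110000
& 011111111111111111111111
--------------------------
  000011001000110010110000

Answer: 000011001000110010110000 (822448)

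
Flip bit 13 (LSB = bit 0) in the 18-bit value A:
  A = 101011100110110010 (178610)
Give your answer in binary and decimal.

Mask = 1 << 13 = 000010000000000000
Bit 13 of A is 1; XOR with the mask flips it to 0.
  101011100110110010
^ 000010000000000000
--------------------
  101001100110110010

Answer: 101001100110110010 (170418)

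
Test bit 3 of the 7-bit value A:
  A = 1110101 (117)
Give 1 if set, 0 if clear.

Bit 3 is the 4th from the right.
  1110101
     ^
That bit is 0.

Answer: 0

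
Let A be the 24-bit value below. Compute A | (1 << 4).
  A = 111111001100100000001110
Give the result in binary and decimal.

Mask = 1 << 4 = 000000000000000000010000
Bit 4 of A is 0, so OR-ing with the mask flips it to 1.
  111111001100100000001110
| 000000000000000000010000
--------------------------
  111111001100100000011110

Answer: 111111001100100000011110 (16566302)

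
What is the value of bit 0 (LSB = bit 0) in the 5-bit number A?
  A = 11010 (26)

Bit 0 is the 1st from the right.
  11010
      ^
That bit is 0.

Answer: 0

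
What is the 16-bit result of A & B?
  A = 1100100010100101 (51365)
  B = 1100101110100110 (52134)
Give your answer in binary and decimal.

Apply & to each column (1 only where both bits are 1):
  1100100010100101
& 1100101110100110
------------------
  1100100010100100

Answer: 1100100010100100 (51364)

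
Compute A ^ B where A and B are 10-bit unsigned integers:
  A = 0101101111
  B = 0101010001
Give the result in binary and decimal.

Apply ^ to each column (1 where bits differ):
  0101101111
^ 0101010001
------------
  0000111110

Answer: 0000111110 (62)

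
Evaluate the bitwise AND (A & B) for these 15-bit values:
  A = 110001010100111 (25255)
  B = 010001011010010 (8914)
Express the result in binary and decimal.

Apply & to each column (1 only where both bits are 1):
  110001010100111
& 010001011010010
-----------------
  010001010000010

Answer: 010001010000010 (8834)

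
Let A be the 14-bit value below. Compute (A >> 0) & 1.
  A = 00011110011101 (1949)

Bit 0 is the 1st from the right.
  00011110011101
               ^
That bit is 1.

Answer: 1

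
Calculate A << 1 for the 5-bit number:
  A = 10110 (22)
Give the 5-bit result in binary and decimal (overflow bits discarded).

Shift left by 1: drop the top 1 bit(s), append 1 zero(s) on the right.
  10110  ->  discard [1], keep [0110], append 0
= 01100

Answer: 01100 (12)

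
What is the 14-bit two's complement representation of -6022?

1. Binary of +6022:  01011110000110
2. Invert bits:     10100001111001
3. Add 1:           10100001111010

Answer: 10100001111010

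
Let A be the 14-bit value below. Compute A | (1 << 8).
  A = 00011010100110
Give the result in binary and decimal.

Mask = 1 << 8 = 00000100000000
Bit 8 of A is 0, so OR-ing with the mask flips it to 1.
  00011010100110
| 00000100000000
----------------
  00011110100110

Answer: 00011110100110 (1958)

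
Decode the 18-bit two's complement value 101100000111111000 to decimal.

MSB is 1, so the value is negative. Find the magnitude:
1. Invert bits:  010011111000000111
2. Add 1:        010011111000001000  = 81416
3. Apply sign:   -81416

Answer: -81416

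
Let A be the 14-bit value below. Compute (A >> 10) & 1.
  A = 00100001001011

Bit 10 is the 11th from the right.
  00100001001011
     ^
That bit is 0.

Answer: 0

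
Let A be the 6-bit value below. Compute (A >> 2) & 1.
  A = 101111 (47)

Bit 2 is the 3rd from the right.
  101111
     ^
That bit is 1.

Answer: 1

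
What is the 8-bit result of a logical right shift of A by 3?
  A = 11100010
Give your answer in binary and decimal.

Logical shift right by 3: drop the bottom 3 bit(s), prepend 3 zero(s) on the left.
  11100010  ->  keep [11100], discard [010], prepend 000
= 00011100

Answer: 00011100 (28)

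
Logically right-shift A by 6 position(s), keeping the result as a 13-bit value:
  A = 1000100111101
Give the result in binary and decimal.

Logical shift right by 6: drop the bottom 6 bit(s), prepend 6 zero(s) on the left.
  1000100111101  ->  keep [1000100], discard [111101], prepend 000000
= 0000001000100

Answer: 0000001000100 (68)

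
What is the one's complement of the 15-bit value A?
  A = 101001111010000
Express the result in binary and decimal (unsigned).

Flip each bit (0->1, 1->0):
  101001111010000
  010110000101111

Answer: 010110000101111 (11311)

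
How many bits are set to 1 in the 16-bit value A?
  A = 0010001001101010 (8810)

0010001001101010
1-bits at positions (from bit 0 = LSB): 1, 3, 5, 6, 9, 13
Count = 6

Answer: 6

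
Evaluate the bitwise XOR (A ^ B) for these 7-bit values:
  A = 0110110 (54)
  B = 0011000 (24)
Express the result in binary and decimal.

Apply ^ to each column (1 where bits differ):
  0110110
^ 0011000
---------
  0101110

Answer: 0101110 (46)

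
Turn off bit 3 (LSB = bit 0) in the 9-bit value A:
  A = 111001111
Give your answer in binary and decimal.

Mask = ~(1 << 3) = 111110111
Bit 3 of A is 1, so AND-ing with the mask clears it to 0.
  111001111
& 111110111
-----------
  111000111

Answer: 111000111 (455)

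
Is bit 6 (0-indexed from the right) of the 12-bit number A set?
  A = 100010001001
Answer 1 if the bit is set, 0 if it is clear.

Bit 6 is the 7th from the right.
  100010001001
       ^
That bit is 0.

Answer: 0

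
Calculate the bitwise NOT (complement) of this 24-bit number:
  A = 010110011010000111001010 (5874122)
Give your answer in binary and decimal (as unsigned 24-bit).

Flip each bit (0->1, 1->0):
  010110011010000111001010
  101001100101111000110101

Answer: 101001100101111000110101 (10903093)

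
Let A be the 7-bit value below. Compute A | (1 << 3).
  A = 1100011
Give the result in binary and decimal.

Mask = 1 << 3 = 0001000
Bit 3 of A is 0, so OR-ing with the mask flips it to 1.
  1100011
| 0001000
---------
  1101011

Answer: 1101011 (107)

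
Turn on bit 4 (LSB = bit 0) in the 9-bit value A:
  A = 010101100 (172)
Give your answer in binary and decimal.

Mask = 1 << 4 = 000010000
Bit 4 of A is 0, so OR-ing with the mask flips it to 1.
  010101100
| 000010000
-----------
  010111100

Answer: 010111100 (188)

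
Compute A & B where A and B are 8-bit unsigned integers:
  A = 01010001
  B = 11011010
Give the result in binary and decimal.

Apply & to each column (1 only where both bits are 1):
  01010001
& 11011010
----------
  01010000

Answer: 01010000 (80)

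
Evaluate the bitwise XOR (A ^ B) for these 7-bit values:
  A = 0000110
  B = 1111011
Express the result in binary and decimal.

Apply ^ to each column (1 where bits differ):
  0000110
^ 1111011
---------
  1111101

Answer: 1111101 (125)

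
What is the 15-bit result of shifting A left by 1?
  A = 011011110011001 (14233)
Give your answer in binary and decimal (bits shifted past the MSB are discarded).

Shift left by 1: drop the top 1 bit(s), append 1 zero(s) on the right.
  011011110011001  ->  discard [0], keep [11011110011001], append 0
= 110111100110010

Answer: 110111100110010 (28466)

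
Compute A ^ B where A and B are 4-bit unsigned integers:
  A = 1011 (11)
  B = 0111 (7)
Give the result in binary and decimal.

Apply ^ to each column (1 where bits differ):
  1011
^ 0111
------
  1100

Answer: 1100 (12)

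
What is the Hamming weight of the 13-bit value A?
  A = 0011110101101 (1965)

0011110101101
1-bits at positions (from bit 0 = LSB): 0, 2, 3, 5, 7, 8, 9, 10
Count = 8

Answer: 8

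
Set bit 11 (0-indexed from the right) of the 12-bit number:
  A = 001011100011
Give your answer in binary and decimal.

Mask = 1 << 11 = 100000000000
Bit 11 of A is 0, so OR-ing with the mask flips it to 1.
  001011100011
| 100000000000
--------------
  101011100011

Answer: 101011100011 (2787)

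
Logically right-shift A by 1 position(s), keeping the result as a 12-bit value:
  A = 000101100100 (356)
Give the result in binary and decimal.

Logical shift right by 1: drop the bottom 1 bit(s), prepend 1 zero(s) on the left.
  000101100100  ->  keep [00010110010], discard [0], prepend 0
= 000010110010

Answer: 000010110010 (178)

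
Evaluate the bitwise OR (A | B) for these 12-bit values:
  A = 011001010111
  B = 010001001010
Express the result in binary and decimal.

Apply | to each column (1 where either bit is 1):
  011001010111
| 010001001010
--------------
  011001011111

Answer: 011001011111 (1631)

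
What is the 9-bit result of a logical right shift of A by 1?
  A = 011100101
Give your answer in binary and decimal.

Logical shift right by 1: drop the bottom 1 bit(s), prepend 1 zero(s) on the left.
  011100101  ->  keep [01110010], discard [1], prepend 0
= 001110010

Answer: 001110010 (114)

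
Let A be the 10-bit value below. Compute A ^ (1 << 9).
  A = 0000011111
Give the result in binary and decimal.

Mask = 1 << 9 = 1000000000
Bit 9 of A is 0; XOR with the mask flips it to 1.
  0000011111
^ 1000000000
------------
  1000011111

Answer: 1000011111 (543)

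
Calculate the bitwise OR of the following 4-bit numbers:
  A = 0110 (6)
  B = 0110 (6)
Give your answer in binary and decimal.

Apply | to each column (1 where either bit is 1):
  0110
| 0110
------
  0110

Answer: 0110 (6)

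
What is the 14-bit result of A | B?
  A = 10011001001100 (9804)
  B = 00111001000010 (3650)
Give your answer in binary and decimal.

Apply | to each column (1 where either bit is 1):
  10011001001100
| 00111001000010
----------------
  10111001001110

Answer: 10111001001110 (11854)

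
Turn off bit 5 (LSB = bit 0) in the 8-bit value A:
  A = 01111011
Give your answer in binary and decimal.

Mask = ~(1 << 5) = 11011111
Bit 5 of A is 1, so AND-ing with the mask clears it to 0.
  01111011
& 11011111
----------
  01011011

Answer: 01011011 (91)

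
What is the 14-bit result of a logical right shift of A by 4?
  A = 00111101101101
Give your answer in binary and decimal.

Logical shift right by 4: drop the bottom 4 bit(s), prepend 4 zero(s) on the left.
  00111101101101  ->  keep [0011110110], discard [1101], prepend 0000
= 00000011110110

Answer: 00000011110110 (246)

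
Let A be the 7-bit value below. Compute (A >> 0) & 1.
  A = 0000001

Bit 0 is the 1st from the right.
  0000001
        ^
That bit is 1.

Answer: 1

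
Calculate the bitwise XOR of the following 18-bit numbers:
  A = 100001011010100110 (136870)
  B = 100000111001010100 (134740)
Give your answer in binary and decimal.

Apply ^ to each column (1 where bits differ):
  100001011010100110
^ 100000111001010100
--------------------
  000001100011110010

Answer: 000001100011110010 (6386)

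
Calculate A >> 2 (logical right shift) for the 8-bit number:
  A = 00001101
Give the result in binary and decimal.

Logical shift right by 2: drop the bottom 2 bit(s), prepend 2 zero(s) on the left.
  00001101  ->  keep [000011], discard [01], prepend 00
= 00000011

Answer: 00000011 (3)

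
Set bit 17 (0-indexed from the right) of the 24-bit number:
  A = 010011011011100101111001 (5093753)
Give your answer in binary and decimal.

Mask = 1 << 17 = 000000100000000000000000
Bit 17 of A is 0, so OR-ing with the mask flips it to 1.
  010011011011100101111001
| 000000100000000000000000
--------------------------
  010011111011100101111001

Answer: 010011111011100101111001 (5224825)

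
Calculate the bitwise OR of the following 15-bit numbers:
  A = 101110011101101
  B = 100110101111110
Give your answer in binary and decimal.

Apply | to each column (1 where either bit is 1):
  101110011101101
| 100110101111110
-----------------
  101110111111111

Answer: 101110111111111 (24063)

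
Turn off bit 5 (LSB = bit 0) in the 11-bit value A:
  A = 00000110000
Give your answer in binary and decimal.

Mask = ~(1 << 5) = 11111011111
Bit 5 of A is 1, so AND-ing with the mask clears it to 0.
  00000110000
& 11111011111
-------------
  00000010000

Answer: 00000010000 (16)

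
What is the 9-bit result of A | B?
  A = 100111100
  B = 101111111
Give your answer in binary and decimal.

Apply | to each column (1 where either bit is 1):
  100111100
| 101111111
-----------
  101111111

Answer: 101111111 (383)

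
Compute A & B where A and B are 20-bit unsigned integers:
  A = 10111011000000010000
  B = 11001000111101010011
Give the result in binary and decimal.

Apply & to each column (1 only where both bits are 1):
  10111011000000010000
& 11001000111101010011
----------------------
  10001000000000010000

Answer: 10001000000000010000 (557072)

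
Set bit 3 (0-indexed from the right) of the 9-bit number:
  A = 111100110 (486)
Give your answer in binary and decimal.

Mask = 1 << 3 = 000001000
Bit 3 of A is 0, so OR-ing with the mask flips it to 1.
  111100110
| 000001000
-----------
  111101110

Answer: 111101110 (494)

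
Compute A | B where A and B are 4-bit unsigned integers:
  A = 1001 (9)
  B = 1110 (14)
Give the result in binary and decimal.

Apply | to each column (1 where either bit is 1):
  1001
| 1110
------
  1111

Answer: 1111 (15)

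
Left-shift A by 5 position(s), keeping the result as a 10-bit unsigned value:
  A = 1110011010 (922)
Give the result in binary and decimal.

Shift left by 5: drop the top 5 bit(s), append 5 zero(s) on the right.
  1110011010  ->  discard [11100], keep [11010], append 00000
= 1101000000

Answer: 1101000000 (832)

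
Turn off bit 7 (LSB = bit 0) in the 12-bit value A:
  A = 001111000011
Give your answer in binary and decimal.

Mask = ~(1 << 7) = 111101111111
Bit 7 of A is 1, so AND-ing with the mask clears it to 0.
  001111000011
& 111101111111
--------------
  001101000011

Answer: 001101000011 (835)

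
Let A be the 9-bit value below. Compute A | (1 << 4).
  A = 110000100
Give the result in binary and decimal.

Mask = 1 << 4 = 000010000
Bit 4 of A is 0, so OR-ing with the mask flips it to 1.
  110000100
| 000010000
-----------
  110010100

Answer: 110010100 (404)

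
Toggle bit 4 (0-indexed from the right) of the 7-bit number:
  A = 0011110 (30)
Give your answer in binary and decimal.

Mask = 1 << 4 = 0010000
Bit 4 of A is 1; XOR with the mask flips it to 0.
  0011110
^ 0010000
---------
  0001110

Answer: 0001110 (14)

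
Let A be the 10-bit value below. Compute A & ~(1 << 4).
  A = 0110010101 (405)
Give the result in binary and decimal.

Mask = ~(1 << 4) = 1111101111
Bit 4 of A is 1, so AND-ing with the mask clears it to 0.
  0110010101
& 1111101111
------------
  0110000101

Answer: 0110000101 (389)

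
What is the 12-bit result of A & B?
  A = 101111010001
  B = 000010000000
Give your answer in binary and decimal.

Apply & to each column (1 only where both bits are 1):
  101111010001
& 000010000000
--------------
  000010000000

Answer: 000010000000 (128)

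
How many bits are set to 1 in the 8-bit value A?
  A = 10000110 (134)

10000110
1-bits at positions (from bit 0 = LSB): 1, 2, 7
Count = 3

Answer: 3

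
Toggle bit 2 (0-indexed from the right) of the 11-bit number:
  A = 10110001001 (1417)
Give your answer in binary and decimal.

Mask = 1 << 2 = 00000000100
Bit 2 of A is 0; XOR with the mask flips it to 1.
  10110001001
^ 00000000100
-------------
  10110001101

Answer: 10110001101 (1421)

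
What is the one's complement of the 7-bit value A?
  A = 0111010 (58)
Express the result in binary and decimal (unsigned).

Flip each bit (0->1, 1->0):
  0111010
  1000101

Answer: 1000101 (69)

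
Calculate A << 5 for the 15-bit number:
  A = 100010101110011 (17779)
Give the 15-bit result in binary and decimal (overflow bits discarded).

Shift left by 5: drop the top 5 bit(s), append 5 zero(s) on the right.
  100010101110011  ->  discard [10001], keep [0101110011], append 00000
= 010111001100000

Answer: 010111001100000 (11872)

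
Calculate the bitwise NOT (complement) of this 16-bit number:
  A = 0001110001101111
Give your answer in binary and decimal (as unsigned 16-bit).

Flip each bit (0->1, 1->0):
  0001110001101111
  1110001110010000

Answer: 1110001110010000 (58256)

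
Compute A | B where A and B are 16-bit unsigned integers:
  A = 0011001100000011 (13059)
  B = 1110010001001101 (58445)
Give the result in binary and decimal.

Apply | to each column (1 where either bit is 1):
  0011001100000011
| 1110010001001101
------------------
  1111011101001111

Answer: 1111011101001111 (63311)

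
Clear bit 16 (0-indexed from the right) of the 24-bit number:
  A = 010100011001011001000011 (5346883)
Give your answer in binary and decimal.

Mask = ~(1 << 16) = 111111101111111111111111
Bit 16 of A is 1, so AND-ing with the mask clears it to 0.
  010100011001011001000011
& 111111101111111111111111
--------------------------
  010100001001011001000011

Answer: 010100001001011001000011 (5281347)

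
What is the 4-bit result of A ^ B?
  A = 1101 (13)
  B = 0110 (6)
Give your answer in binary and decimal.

Apply ^ to each column (1 where bits differ):
  1101
^ 0110
------
  1011

Answer: 1011 (11)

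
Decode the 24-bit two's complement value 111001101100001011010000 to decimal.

MSB is 1, so the value is negative. Find the magnitude:
1. Invert bits:  000110010011110100101111
2. Add 1:        000110010011110100110000  = 1654064
3. Apply sign:   -1654064

Answer: -1654064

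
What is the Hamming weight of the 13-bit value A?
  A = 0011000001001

0011000001001
1-bits at positions (from bit 0 = LSB): 0, 3, 9, 10
Count = 4

Answer: 4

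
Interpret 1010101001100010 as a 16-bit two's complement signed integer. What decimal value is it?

MSB is 1, so the value is negative. Find the magnitude:
1. Invert bits:  0101010110011101
2. Add 1:        0101010110011110  = 21918
3. Apply sign:   -21918

Answer: -21918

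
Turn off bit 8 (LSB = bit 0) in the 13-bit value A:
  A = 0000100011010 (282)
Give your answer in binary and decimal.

Mask = ~(1 << 8) = 1111011111111
Bit 8 of A is 1, so AND-ing with the mask clears it to 0.
  0000100011010
& 1111011111111
---------------
  0000000011010

Answer: 0000000011010 (26)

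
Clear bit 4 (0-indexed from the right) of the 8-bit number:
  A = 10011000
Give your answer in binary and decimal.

Mask = ~(1 << 4) = 11101111
Bit 4 of A is 1, so AND-ing with the mask clears it to 0.
  10011000
& 11101111
----------
  10001000

Answer: 10001000 (136)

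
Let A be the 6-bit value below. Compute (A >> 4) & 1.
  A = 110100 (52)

Bit 4 is the 5th from the right.
  110100
   ^
That bit is 1.

Answer: 1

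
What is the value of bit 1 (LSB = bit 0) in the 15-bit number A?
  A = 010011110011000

Bit 1 is the 2nd from the right.
  010011110011000
               ^
That bit is 0.

Answer: 0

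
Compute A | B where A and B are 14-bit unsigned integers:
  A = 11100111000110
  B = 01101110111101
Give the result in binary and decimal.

Apply | to each column (1 where either bit is 1):
  11100111000110
| 01101110111101
----------------
  11101111111111

Answer: 11101111111111 (15359)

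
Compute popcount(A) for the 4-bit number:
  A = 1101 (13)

1101
1-bits at positions (from bit 0 = LSB): 0, 2, 3
Count = 3

Answer: 3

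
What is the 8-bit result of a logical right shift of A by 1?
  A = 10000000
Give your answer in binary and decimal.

Logical shift right by 1: drop the bottom 1 bit(s), prepend 1 zero(s) on the left.
  10000000  ->  keep [1000000], discard [0], prepend 0
= 01000000

Answer: 01000000 (64)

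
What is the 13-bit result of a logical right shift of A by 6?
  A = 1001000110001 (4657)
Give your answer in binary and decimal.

Logical shift right by 6: drop the bottom 6 bit(s), prepend 6 zero(s) on the left.
  1001000110001  ->  keep [1001000], discard [110001], prepend 000000
= 0000001001000

Answer: 0000001001000 (72)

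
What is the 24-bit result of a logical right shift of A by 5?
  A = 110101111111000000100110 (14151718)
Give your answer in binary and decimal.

Logical shift right by 5: drop the bottom 5 bit(s), prepend 5 zero(s) on the left.
  110101111111000000100110  ->  keep [1101011111110000001], discard [00110], prepend 00000
= 000001101011111110000001

Answer: 000001101011111110000001 (442241)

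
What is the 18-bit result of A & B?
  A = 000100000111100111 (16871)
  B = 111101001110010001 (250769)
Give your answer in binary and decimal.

Apply & to each column (1 only where both bits are 1):
  000100000111100111
& 111101001110010001
--------------------
  000100000110000001

Answer: 000100000110000001 (16769)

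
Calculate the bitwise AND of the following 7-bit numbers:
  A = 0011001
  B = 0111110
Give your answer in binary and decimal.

Apply & to each column (1 only where both bits are 1):
  0011001
& 0111110
---------
  0011000

Answer: 0011000 (24)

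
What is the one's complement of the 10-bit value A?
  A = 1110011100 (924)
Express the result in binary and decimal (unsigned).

Flip each bit (0->1, 1->0):
  1110011100
  0001100011

Answer: 0001100011 (99)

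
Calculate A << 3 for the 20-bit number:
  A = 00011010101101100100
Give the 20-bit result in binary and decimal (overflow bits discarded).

Shift left by 3: drop the top 3 bit(s), append 3 zero(s) on the right.
  00011010101101100100  ->  discard [000], keep [11010101101100100], append 000
= 11010101101100100000

Answer: 11010101101100100000 (875296)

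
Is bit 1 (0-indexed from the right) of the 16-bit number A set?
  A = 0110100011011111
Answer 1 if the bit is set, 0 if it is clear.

Bit 1 is the 2nd from the right.
  0110100011011111
                ^
That bit is 1.

Answer: 1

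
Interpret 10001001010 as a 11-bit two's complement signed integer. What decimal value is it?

MSB is 1, so the value is negative. Find the magnitude:
1. Invert bits:  01110110101
2. Add 1:        01110110110  = 950
3. Apply sign:   -950

Answer: -950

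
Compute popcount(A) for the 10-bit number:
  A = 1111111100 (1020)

1111111100
1-bits at positions (from bit 0 = LSB): 2, 3, 4, 5, 6, 7, 8, 9
Count = 8

Answer: 8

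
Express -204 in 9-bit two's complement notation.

1. Binary of +204:  011001100
2. Invert bits:     100110011
3. Add 1:           100110100

Answer: 100110100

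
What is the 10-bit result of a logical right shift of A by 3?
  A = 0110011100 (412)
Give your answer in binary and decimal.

Logical shift right by 3: drop the bottom 3 bit(s), prepend 3 zero(s) on the left.
  0110011100  ->  keep [0110011], discard [100], prepend 000
= 0000110011

Answer: 0000110011 (51)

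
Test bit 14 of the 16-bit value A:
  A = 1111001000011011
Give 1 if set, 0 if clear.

Bit 14 is the 15th from the right.
  1111001000011011
   ^
That bit is 1.

Answer: 1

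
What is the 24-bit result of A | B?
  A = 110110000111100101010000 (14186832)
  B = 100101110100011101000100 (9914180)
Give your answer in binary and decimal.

Apply | to each column (1 where either bit is 1):
  110110000111100101010000
| 100101110100011101000100
--------------------------
  110111110111111101010100

Answer: 110111110111111101010100 (14647124)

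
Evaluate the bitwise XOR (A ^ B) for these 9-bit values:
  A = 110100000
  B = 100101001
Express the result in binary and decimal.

Apply ^ to each column (1 where bits differ):
  110100000
^ 100101001
-----------
  010001001

Answer: 010001001 (137)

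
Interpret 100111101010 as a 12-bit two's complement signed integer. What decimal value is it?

MSB is 1, so the value is negative. Find the magnitude:
1. Invert bits:  011000010101
2. Add 1:        011000010110  = 1558
3. Apply sign:   -1558

Answer: -1558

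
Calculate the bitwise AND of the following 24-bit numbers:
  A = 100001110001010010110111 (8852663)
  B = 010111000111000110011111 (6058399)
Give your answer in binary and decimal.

Apply & to each column (1 only where both bits are 1):
  100001110001010010110111
& 010111000111000110011111
--------------------------
  000001000001000010010111

Answer: 000001000001000010010111 (266391)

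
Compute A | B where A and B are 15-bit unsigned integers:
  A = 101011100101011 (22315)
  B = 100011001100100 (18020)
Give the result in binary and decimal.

Apply | to each column (1 where either bit is 1):
  101011100101011
| 100011001100100
-----------------
  101011101101111

Answer: 101011101101111 (22383)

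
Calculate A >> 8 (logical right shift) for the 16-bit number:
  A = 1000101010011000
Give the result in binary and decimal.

Logical shift right by 8: drop the bottom 8 bit(s), prepend 8 zero(s) on the left.
  1000101010011000  ->  keep [10001010], discard [10011000], prepend 00000000
= 0000000010001010

Answer: 0000000010001010 (138)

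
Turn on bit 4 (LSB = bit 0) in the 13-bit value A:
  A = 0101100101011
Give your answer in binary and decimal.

Mask = 1 << 4 = 0000000010000
Bit 4 of A is 0, so OR-ing with the mask flips it to 1.
  0101100101011
| 0000000010000
---------------
  0101100111011

Answer: 0101100111011 (2875)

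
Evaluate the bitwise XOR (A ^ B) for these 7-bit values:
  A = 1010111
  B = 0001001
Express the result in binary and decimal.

Apply ^ to each column (1 where bits differ):
  1010111
^ 0001001
---------
  1011110

Answer: 1011110 (94)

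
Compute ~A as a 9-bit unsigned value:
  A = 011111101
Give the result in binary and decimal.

Flip each bit (0->1, 1->0):
  011111101
  100000010

Answer: 100000010 (258)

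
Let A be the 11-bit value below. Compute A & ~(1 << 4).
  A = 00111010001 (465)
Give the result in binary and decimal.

Mask = ~(1 << 4) = 11111101111
Bit 4 of A is 1, so AND-ing with the mask clears it to 0.
  00111010001
& 11111101111
-------------
  00111000001

Answer: 00111000001 (449)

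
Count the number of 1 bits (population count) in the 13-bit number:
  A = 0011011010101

0011011010101
1-bits at positions (from bit 0 = LSB): 0, 2, 4, 6, 7, 9, 10
Count = 7

Answer: 7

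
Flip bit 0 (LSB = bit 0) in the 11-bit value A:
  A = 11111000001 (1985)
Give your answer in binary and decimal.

Mask = 1 << 0 = 00000000001
Bit 0 of A is 1; XOR with the mask flips it to 0.
  11111000001
^ 00000000001
-------------
  11111000000

Answer: 11111000000 (1984)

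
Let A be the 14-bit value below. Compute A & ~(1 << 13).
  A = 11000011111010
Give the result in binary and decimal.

Mask = ~(1 << 13) = 01111111111111
Bit 13 of A is 1, so AND-ing with the mask clears it to 0.
  11000011111010
& 01111111111111
----------------
  01000011111010

Answer: 01000011111010 (4346)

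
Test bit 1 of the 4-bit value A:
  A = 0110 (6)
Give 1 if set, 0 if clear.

Bit 1 is the 2nd from the right.
  0110
    ^
That bit is 1.

Answer: 1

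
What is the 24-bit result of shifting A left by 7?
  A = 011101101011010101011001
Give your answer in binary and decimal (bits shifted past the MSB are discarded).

Shift left by 7: drop the top 7 bit(s), append 7 zero(s) on the right.
  011101101011010101011001  ->  discard [0111011], keep [01011010101011001], append 0000000
= 010110101010110010000000

Answer: 010110101010110010000000 (5942400)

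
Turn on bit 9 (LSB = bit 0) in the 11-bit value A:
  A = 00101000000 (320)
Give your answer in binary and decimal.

Mask = 1 << 9 = 01000000000
Bit 9 of A is 0, so OR-ing with the mask flips it to 1.
  00101000000
| 01000000000
-------------
  01101000000

Answer: 01101000000 (832)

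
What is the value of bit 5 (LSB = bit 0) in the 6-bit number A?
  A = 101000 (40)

Bit 5 is the 6th from the right.
  101000
  ^
That bit is 1.

Answer: 1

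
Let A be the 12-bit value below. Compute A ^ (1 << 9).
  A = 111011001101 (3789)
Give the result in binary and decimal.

Mask = 1 << 9 = 001000000000
Bit 9 of A is 1; XOR with the mask flips it to 0.
  111011001101
^ 001000000000
--------------
  110011001101

Answer: 110011001101 (3277)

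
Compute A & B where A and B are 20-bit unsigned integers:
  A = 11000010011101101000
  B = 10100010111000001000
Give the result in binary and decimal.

Apply & to each column (1 only where both bits are 1):
  11000010011101101000
& 10100010111000001000
----------------------
  10000010011000001000

Answer: 10000010011000001000 (534024)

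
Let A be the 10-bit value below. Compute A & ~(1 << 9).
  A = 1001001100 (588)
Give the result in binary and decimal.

Mask = ~(1 << 9) = 0111111111
Bit 9 of A is 1, so AND-ing with the mask clears it to 0.
  1001001100
& 0111111111
------------
  0001001100

Answer: 0001001100 (76)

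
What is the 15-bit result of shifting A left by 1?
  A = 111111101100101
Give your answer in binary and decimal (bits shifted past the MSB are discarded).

Shift left by 1: drop the top 1 bit(s), append 1 zero(s) on the right.
  111111101100101  ->  discard [1], keep [11111101100101], append 0
= 111111011001010

Answer: 111111011001010 (32458)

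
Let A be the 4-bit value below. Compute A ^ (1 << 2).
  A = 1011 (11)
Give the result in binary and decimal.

Mask = 1 << 2 = 0100
Bit 2 of A is 0; XOR with the mask flips it to 1.
  1011
^ 0100
------
  1111

Answer: 1111 (15)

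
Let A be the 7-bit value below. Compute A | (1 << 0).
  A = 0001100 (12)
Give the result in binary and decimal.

Mask = 1 << 0 = 0000001
Bit 0 of A is 0, so OR-ing with the mask flips it to 1.
  0001100
| 0000001
---------
  0001101

Answer: 0001101 (13)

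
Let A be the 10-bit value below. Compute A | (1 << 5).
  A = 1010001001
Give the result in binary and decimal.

Mask = 1 << 5 = 0000100000
Bit 5 of A is 0, so OR-ing with the mask flips it to 1.
  1010001001
| 0000100000
------------
  1010101001

Answer: 1010101001 (681)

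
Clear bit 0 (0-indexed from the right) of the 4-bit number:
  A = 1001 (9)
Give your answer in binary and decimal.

Mask = ~(1 << 0) = 1110
Bit 0 of A is 1, so AND-ing with the mask clears it to 0.
  1001
& 1110
------
  1000

Answer: 1000 (8)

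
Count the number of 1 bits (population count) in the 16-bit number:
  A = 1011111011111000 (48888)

1011111011111000
1-bits at positions (from bit 0 = LSB): 3, 4, 5, 6, 7, 9, 10, 11, 12, 13, 15
Count = 11

Answer: 11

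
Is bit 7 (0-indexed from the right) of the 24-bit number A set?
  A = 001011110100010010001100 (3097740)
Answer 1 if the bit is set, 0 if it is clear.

Bit 7 is the 8th from the right.
  001011110100010010001100
                  ^
That bit is 1.

Answer: 1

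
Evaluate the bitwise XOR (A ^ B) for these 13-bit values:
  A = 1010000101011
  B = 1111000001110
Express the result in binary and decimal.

Apply ^ to each column (1 where bits differ):
  1010000101011
^ 1111000001110
---------------
  0101000100101

Answer: 0101000100101 (2597)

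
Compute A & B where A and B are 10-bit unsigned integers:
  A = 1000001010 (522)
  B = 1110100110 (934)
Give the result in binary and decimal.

Apply & to each column (1 only where both bits are 1):
  1000001010
& 1110100110
------------
  1000000010

Answer: 1000000010 (514)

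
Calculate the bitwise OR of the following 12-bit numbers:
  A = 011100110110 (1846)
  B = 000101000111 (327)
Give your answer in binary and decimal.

Apply | to each column (1 where either bit is 1):
  011100110110
| 000101000111
--------------
  011101110111

Answer: 011101110111 (1911)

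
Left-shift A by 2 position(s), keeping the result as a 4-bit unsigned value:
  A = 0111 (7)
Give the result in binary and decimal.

Shift left by 2: drop the top 2 bit(s), append 2 zero(s) on the right.
  0111  ->  discard [01], keep [11], append 00
= 1100

Answer: 1100 (12)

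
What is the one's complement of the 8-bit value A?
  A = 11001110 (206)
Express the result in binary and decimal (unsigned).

Flip each bit (0->1, 1->0):
  11001110
  00110001

Answer: 00110001 (49)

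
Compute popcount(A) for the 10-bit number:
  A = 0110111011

0110111011
1-bits at positions (from bit 0 = LSB): 0, 1, 3, 4, 5, 7, 8
Count = 7

Answer: 7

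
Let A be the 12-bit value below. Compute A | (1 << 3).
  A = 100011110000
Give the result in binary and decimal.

Mask = 1 << 3 = 000000001000
Bit 3 of A is 0, so OR-ing with the mask flips it to 1.
  100011110000
| 000000001000
--------------
  100011111000

Answer: 100011111000 (2296)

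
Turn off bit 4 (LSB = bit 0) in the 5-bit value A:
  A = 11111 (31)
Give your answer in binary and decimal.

Mask = ~(1 << 4) = 01111
Bit 4 of A is 1, so AND-ing with the mask clears it to 0.
  11111
& 01111
-------
  01111

Answer: 01111 (15)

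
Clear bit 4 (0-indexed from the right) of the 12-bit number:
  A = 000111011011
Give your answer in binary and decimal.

Mask = ~(1 << 4) = 111111101111
Bit 4 of A is 1, so AND-ing with the mask clears it to 0.
  000111011011
& 111111101111
--------------
  000111001011

Answer: 000111001011 (459)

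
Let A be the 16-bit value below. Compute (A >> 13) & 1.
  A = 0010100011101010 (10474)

Bit 13 is the 14th from the right.
  0010100011101010
    ^
That bit is 1.

Answer: 1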